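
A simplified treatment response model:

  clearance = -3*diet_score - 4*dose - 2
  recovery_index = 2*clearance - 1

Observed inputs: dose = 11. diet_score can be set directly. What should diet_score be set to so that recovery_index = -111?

diet_score = 3

Substituting into the clearance equation gives clearance = -3*diet_score - 46.
This gives recovery_index = -6*diet_score - 93.
Solve -6*diet_score - 93 = -111: diet_score = (-111 + 93) / -6 = 3.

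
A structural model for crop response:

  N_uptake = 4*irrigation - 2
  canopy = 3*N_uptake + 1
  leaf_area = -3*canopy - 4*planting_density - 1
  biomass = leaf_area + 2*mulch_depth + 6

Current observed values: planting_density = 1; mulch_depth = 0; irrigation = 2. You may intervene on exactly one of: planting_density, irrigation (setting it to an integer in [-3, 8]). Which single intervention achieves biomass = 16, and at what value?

Intervening on planting_density: biomass = -4*planting_density - 52. Reaching 16 requires planting_density = -17, outside [-3, 8].
Intervening on irrigation: with other inputs at their observed values, biomass = -36*irrigation + 16. Solving for 16 gives irrigation = 0, within [-3, 8].

set irrigation = 0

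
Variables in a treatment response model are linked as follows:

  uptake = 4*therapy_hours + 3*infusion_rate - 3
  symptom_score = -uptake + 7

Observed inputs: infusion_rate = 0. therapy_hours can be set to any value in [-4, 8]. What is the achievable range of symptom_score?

Substituting into the uptake equation gives uptake = 4*therapy_hours - 3.
Substituting into the symptom_score equation gives symptom_score = -4*therapy_hours + 10.
Linear in therapy_hours, so extremes are at the endpoints: therapy_hours = -4 gives symptom_score = 26; therapy_hours = 8 gives symptom_score = -22.

-22 to 26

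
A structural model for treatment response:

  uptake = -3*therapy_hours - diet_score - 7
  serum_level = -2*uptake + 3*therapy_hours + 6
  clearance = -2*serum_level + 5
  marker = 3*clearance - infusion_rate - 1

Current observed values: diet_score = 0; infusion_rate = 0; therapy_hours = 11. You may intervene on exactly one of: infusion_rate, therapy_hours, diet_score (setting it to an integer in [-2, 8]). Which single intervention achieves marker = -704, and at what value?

set infusion_rate = 4

Intervening on infusion_rate: with other inputs at their observed values, marker = -infusion_rate - 700. Solving for -704 gives infusion_rate = 4, within [-2, 8].
Intervening on therapy_hours: marker = -54*therapy_hours - 106. Reaching -704 requires therapy_hours = 299/27, not an integer.
Intervening on diet_score: marker = -12*diet_score - 700. Reaching -704 requires diet_score = 1/3, not an integer.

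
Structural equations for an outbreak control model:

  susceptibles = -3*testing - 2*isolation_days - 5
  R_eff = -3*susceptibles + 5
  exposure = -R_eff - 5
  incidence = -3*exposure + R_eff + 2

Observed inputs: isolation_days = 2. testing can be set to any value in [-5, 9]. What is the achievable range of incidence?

Substituting into the susceptibles equation gives susceptibles = -3*testing - 9.
Substituting into the R_eff equation gives R_eff = 9*testing + 32.
Substituting into the exposure equation gives exposure = -9*testing - 37.
This gives incidence = 36*testing + 145.
Linear in testing, so extremes are at the endpoints: testing = -5 gives incidence = -35; testing = 9 gives incidence = 469.

-35 to 469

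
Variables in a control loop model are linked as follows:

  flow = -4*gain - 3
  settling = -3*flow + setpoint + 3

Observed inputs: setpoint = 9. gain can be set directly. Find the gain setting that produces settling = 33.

gain = 1

Substituting into the settling equation gives settling = 12*gain + 21.
Solve 12*gain + 21 = 33: gain = (33 - 21) / 12 = 1.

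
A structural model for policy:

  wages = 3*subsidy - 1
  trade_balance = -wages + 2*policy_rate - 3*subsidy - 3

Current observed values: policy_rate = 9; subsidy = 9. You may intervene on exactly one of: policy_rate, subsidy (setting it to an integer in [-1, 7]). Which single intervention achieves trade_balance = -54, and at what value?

set policy_rate = 1

Intervening on policy_rate: with other inputs at their observed values, trade_balance = 2*policy_rate - 56. Solving for -54 gives policy_rate = 1, within [-1, 7].
Intervening on subsidy: trade_balance = -6*subsidy + 16. Reaching -54 requires subsidy = 35/3, not an integer.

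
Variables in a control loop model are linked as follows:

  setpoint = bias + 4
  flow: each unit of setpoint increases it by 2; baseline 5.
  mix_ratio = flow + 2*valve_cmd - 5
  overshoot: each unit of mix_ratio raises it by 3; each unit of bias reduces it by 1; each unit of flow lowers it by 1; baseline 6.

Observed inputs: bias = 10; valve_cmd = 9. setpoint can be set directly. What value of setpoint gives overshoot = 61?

Intervening on setpoint fixes its value directly, overriding its dependence on bias.
Substituting into the mix_ratio equation gives mix_ratio = 2*setpoint + 18.
overshoot becomes 4*setpoint + 45.
Solve 4*setpoint + 45 = 61: setpoint = (61 - 45) / 4 = 4.

setpoint = 4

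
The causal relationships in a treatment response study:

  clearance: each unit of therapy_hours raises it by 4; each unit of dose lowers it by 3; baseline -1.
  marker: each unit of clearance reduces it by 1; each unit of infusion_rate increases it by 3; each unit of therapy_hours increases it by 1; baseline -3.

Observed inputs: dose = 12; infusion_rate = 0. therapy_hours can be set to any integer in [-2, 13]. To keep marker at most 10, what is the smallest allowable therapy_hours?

therapy_hours = 8

Substituting into the clearance equation gives clearance = 4*therapy_hours - 37.
Substituting into the marker equation gives marker = -3*therapy_hours + 34.
Require -3*therapy_hours + 34 ≤ 10, so therapy_hours ≥ 8.
The smallest integer in [-2, 13] satisfying this is 8.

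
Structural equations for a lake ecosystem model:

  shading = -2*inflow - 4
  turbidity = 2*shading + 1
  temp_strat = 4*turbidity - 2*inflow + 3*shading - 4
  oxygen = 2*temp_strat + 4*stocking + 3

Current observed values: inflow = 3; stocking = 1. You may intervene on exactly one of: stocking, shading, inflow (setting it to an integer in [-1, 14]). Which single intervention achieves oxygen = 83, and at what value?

set shading = 4

Intervening on stocking: oxygen = 4*stocking - 229. Reaching 83 requires stocking = 78, outside [-1, 14].
Intervening on shading: with other inputs at their observed values, oxygen = 22*shading - 5. Solving for 83 gives shading = 4, within [-1, 14].
Intervening on inflow: oxygen = -48*inflow - 81. Reaching 83 requires inflow = -41/12, not an integer.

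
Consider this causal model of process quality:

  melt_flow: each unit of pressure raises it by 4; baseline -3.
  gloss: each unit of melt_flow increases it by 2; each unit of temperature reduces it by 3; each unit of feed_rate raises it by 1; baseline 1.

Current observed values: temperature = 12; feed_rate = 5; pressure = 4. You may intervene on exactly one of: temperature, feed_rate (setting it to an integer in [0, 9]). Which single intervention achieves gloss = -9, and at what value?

Intervening on temperature: gloss = -3*temperature + 32. Reaching -9 requires temperature = 41/3, not an integer.
Intervening on feed_rate: with other inputs at their observed values, gloss = feed_rate - 9. Solving for -9 gives feed_rate = 0, within [0, 9].

set feed_rate = 0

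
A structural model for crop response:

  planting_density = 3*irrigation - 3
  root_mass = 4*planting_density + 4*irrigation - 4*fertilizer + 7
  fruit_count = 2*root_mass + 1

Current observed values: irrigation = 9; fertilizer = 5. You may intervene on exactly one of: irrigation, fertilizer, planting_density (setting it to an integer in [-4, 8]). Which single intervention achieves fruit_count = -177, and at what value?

set irrigation = -4

Intervening on irrigation: with other inputs at their observed values, fruit_count = 32*irrigation - 49. Solving for -177 gives irrigation = -4, within [-4, 8].
Intervening on fertilizer: fruit_count = -8*fertilizer + 279. Reaching -177 requires fertilizer = 57, outside [-4, 8].
Intervening on planting_density: fruit_count = 8*planting_density + 47. Reaching -177 requires planting_density = -28, outside [-4, 8].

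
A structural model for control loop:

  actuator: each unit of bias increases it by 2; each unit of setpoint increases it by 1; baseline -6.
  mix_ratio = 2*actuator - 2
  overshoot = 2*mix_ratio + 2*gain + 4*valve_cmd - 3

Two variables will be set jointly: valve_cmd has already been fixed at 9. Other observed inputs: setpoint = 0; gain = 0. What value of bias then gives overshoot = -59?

bias = -8

With valve_cmd held at 9:
Substituting into the actuator equation gives actuator = 2*bias - 6.
Substituting into the mix_ratio equation gives mix_ratio = 4*bias - 14.
overshoot becomes 8*bias + 5.
Solve 8*bias + 5 = -59: bias = (-59 - 5) / 8 = -8.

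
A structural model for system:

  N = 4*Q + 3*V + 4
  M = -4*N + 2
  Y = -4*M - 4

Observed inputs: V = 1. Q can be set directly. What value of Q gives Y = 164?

Substituting into the N equation gives N = 4*Q + 7.
Substituting into the M equation gives M = -16*Q - 26.
So Y = 64*Q + 100.
Solve 64*Q + 100 = 164: Q = (164 - 100) / 64 = 1.

Q = 1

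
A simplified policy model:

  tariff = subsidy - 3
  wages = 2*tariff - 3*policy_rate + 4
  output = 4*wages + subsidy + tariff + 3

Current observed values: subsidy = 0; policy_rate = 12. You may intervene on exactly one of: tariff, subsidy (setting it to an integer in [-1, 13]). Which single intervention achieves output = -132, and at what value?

set subsidy = 2

Intervening on tariff: output = 9*tariff - 125. Reaching -132 requires tariff = -7/9, not an integer.
Intervening on subsidy: with other inputs at their observed values, output = 10*subsidy - 152. Solving for -132 gives subsidy = 2, within [-1, 13].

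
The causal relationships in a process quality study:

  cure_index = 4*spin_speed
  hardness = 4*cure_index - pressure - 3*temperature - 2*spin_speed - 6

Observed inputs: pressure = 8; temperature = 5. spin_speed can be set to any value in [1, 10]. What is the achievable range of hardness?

-15 to 111

Substituting into the hardness equation gives hardness = 14*spin_speed - 29.
Linear in spin_speed, so extremes are at the endpoints: spin_speed = 1 gives hardness = -15; spin_speed = 10 gives hardness = 111.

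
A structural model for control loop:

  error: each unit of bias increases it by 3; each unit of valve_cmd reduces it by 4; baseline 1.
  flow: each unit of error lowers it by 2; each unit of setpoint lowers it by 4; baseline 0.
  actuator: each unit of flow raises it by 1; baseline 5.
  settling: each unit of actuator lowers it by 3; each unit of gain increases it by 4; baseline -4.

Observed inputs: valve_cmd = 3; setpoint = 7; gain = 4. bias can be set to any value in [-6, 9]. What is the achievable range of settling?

-93 to 177

Substituting into the error equation gives error = 3*bias - 11.
This gives flow = -6*bias - 6.
Substituting into the actuator equation gives actuator = -6*bias - 1.
This gives settling = 18*bias + 15.
Linear in bias, so extremes are at the endpoints: bias = -6 gives settling = -93; bias = 9 gives settling = 177.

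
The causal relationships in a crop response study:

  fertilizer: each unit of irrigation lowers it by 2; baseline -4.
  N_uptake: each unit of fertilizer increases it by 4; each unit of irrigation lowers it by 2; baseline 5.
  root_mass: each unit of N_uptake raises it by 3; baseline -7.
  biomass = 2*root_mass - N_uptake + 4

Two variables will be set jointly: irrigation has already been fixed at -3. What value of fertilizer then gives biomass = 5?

fertilizer = -2

With irrigation held at -3:
Intervening on fertilizer fixes its value directly, overriding its dependence on irrigation.
Substituting into the N_uptake equation gives N_uptake = 4*fertilizer + 11.
So root_mass = 12*fertilizer + 26.
Substituting into the biomass equation gives biomass = 20*fertilizer + 45.
Solve 20*fertilizer + 45 = 5: fertilizer = (5 - 45) / 20 = -2.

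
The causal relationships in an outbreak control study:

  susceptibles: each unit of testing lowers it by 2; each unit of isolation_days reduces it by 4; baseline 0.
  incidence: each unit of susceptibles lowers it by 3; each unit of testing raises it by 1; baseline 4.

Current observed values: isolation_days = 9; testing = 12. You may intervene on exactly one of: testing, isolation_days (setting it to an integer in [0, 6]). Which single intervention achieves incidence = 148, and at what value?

set isolation_days = 5

Intervening on testing: incidence = 7*testing + 112. Reaching 148 requires testing = 36/7, not an integer.
Intervening on isolation_days: with other inputs at their observed values, incidence = 12*isolation_days + 88. Solving for 148 gives isolation_days = 5, within [0, 6].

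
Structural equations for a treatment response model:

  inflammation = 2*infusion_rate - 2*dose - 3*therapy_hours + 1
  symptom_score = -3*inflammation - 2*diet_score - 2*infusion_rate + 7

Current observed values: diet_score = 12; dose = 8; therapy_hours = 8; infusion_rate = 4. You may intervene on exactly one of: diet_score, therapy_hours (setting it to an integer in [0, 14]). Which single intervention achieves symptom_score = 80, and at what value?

Intervening on diet_score: with other inputs at their observed values, symptom_score = -2*diet_score + 92. Solving for 80 gives diet_score = 6, within [0, 14].
Intervening on therapy_hours: symptom_score = 9*therapy_hours - 4. Reaching 80 requires therapy_hours = 28/3, not an integer.

set diet_score = 6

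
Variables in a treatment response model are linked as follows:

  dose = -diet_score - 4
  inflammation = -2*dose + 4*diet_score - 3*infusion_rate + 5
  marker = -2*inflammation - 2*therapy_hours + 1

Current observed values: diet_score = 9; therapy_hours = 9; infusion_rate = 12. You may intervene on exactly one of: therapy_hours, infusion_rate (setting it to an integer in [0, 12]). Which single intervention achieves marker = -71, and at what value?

set therapy_hours = 5

Intervening on therapy_hours: with other inputs at their observed values, marker = -2*therapy_hours - 61. Solving for -71 gives therapy_hours = 5, within [0, 12].
Intervening on infusion_rate: marker = 6*infusion_rate - 151. Reaching -71 requires infusion_rate = 40/3, not an integer.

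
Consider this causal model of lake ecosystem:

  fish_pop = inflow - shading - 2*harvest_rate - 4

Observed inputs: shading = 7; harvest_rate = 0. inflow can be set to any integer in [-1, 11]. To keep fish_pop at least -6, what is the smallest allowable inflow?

Substituting into the fish_pop equation gives fish_pop = inflow - 11.
Require inflow - 11 ≥ -6, so inflow ≥ 5.
The smallest integer in [-1, 11] satisfying this is 5.

inflow = 5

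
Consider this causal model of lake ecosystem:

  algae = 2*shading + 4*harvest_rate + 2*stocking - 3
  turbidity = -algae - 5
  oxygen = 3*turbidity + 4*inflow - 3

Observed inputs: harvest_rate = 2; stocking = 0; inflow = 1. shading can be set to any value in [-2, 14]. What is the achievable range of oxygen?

-113 to -17

Substituting into the algae equation gives algae = 2*shading + 5.
turbidity becomes -2*shading - 10.
Substituting into the oxygen equation gives oxygen = -6*shading - 29.
Linear in shading, so extremes are at the endpoints: shading = -2 gives oxygen = -17; shading = 14 gives oxygen = -113.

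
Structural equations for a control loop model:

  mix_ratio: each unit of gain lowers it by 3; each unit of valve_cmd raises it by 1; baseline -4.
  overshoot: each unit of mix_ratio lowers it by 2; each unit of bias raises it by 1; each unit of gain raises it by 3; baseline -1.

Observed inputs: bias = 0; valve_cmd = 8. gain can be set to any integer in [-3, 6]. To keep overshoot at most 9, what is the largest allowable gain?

gain = 2

Substituting into the mix_ratio equation gives mix_ratio = -3*gain + 4.
Substituting into the overshoot equation gives overshoot = 9*gain - 9.
Require 9*gain - 9 ≤ 9, so gain ≤ 2.
The largest integer in [-3, 6] satisfying this is 2.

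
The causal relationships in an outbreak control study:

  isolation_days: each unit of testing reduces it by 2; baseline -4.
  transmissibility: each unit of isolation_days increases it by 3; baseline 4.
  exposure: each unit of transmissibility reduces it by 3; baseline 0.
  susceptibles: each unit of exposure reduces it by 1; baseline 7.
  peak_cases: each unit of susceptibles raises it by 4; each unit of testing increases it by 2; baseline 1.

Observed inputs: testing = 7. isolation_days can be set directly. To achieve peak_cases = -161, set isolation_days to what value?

Intervening on isolation_days fixes its value directly, overriding its dependence on testing.
Substituting into the exposure equation gives exposure = -9*isolation_days - 12.
This gives susceptibles = 9*isolation_days + 19.
This gives peak_cases = 36*isolation_days + 91.
Solve 36*isolation_days + 91 = -161: isolation_days = (-161 - 91) / 36 = -7.

isolation_days = -7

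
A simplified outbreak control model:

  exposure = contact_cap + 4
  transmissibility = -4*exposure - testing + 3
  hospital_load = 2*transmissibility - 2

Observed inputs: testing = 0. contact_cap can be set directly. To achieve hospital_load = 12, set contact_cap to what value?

contact_cap = -5

Substituting into the transmissibility equation gives transmissibility = -4*contact_cap - 13.
So hospital_load = -8*contact_cap - 28.
Solve -8*contact_cap - 28 = 12: contact_cap = (12 + 28) / -8 = -5.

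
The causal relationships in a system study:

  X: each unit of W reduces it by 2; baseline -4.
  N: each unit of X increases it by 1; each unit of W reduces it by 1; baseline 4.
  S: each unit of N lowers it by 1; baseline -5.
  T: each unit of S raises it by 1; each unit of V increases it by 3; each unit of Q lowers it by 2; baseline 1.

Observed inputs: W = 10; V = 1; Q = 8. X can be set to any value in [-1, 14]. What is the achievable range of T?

Intervening on X fixes its value directly, overriding its dependence on W.
Substituting into the N equation gives N = X - 6.
S becomes -X + 1.
Substituting into the T equation gives T = -X - 11.
Linear in X, so extremes are at the endpoints: X = -1 gives T = -10; X = 14 gives T = -25.

-25 to -10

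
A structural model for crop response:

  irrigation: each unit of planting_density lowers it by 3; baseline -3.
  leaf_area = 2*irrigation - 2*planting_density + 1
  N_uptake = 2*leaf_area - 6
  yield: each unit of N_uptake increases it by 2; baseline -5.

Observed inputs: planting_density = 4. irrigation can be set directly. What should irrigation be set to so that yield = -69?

irrigation = -3

Intervening on irrigation fixes its value directly, overriding its dependence on planting_density.
Substituting into the leaf_area equation gives leaf_area = 2*irrigation - 7.
Substituting into the N_uptake equation gives N_uptake = 4*irrigation - 20.
Substituting into the yield equation gives yield = 8*irrigation - 45.
Solve 8*irrigation - 45 = -69: irrigation = (-69 + 45) / 8 = -3.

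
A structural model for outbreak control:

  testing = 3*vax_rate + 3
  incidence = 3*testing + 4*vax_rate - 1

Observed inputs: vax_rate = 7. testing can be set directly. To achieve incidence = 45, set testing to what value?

testing = 6

Intervening on testing fixes its value directly, overriding its dependence on vax_rate.
Substituting into the incidence equation gives incidence = 3*testing + 27.
Solve 3*testing + 27 = 45: testing = (45 - 27) / 3 = 6.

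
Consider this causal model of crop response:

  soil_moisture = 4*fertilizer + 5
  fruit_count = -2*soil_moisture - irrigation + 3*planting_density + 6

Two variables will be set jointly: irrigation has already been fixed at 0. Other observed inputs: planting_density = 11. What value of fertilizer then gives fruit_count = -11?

With irrigation held at 0:
Substituting into the fruit_count equation gives fruit_count = -8*fertilizer + 29.
Solve -8*fertilizer + 29 = -11: fertilizer = (-11 - 29) / -8 = 5.

fertilizer = 5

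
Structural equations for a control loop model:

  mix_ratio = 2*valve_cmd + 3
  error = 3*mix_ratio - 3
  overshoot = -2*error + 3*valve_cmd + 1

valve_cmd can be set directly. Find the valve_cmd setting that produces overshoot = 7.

valve_cmd = -2

Substituting into the error equation gives error = 6*valve_cmd + 6.
Substituting into the overshoot equation gives overshoot = -9*valve_cmd - 11.
Solve -9*valve_cmd - 11 = 7: valve_cmd = (7 + 11) / -9 = -2.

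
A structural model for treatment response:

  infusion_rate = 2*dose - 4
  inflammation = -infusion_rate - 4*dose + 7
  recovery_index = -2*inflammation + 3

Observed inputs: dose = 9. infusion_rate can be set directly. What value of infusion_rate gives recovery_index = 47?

Intervening on infusion_rate fixes its value directly, overriding its dependence on dose.
Substituting into the inflammation equation gives inflammation = -infusion_rate - 29.
Substituting into the recovery_index equation gives recovery_index = 2*infusion_rate + 61.
Solve 2*infusion_rate + 61 = 47: infusion_rate = (47 - 61) / 2 = -7.

infusion_rate = -7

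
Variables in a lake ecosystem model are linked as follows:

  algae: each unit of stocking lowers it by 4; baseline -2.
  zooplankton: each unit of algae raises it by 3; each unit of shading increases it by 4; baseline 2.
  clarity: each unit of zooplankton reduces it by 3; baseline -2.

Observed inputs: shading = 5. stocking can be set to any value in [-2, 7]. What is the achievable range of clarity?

Substituting into the zooplankton equation gives zooplankton = -12*stocking + 16.
So clarity = 36*stocking - 50.
Linear in stocking, so extremes are at the endpoints: stocking = -2 gives clarity = -122; stocking = 7 gives clarity = 202.

-122 to 202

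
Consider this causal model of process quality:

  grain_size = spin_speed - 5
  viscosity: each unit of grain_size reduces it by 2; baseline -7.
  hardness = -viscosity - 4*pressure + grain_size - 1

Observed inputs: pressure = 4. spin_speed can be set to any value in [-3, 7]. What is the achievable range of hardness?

-34 to -4

Substituting into the viscosity equation gives viscosity = -2*spin_speed + 3.
Substituting into the hardness equation gives hardness = 3*spin_speed - 25.
Linear in spin_speed, so extremes are at the endpoints: spin_speed = -3 gives hardness = -34; spin_speed = 7 gives hardness = -4.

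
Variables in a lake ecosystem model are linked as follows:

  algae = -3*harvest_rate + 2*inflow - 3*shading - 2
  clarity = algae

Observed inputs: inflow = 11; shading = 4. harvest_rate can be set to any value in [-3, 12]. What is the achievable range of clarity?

Substituting into the algae equation gives algae = -3*harvest_rate + 8.
Substituting into the clarity equation gives clarity = -3*harvest_rate + 8.
Linear in harvest_rate, so extremes are at the endpoints: harvest_rate = -3 gives clarity = 17; harvest_rate = 12 gives clarity = -28.

-28 to 17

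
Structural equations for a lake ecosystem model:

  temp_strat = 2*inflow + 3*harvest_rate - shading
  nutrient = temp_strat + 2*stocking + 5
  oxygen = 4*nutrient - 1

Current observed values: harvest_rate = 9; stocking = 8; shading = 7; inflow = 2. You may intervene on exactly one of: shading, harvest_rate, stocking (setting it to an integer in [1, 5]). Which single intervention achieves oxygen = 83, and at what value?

set harvest_rate = 1

Intervening on shading: oxygen = -4*shading + 207. Reaching 83 requires shading = 31, outside [1, 5].
Intervening on harvest_rate: with other inputs at their observed values, oxygen = 12*harvest_rate + 71. Solving for 83 gives harvest_rate = 1, within [1, 5].
Intervening on stocking: oxygen = 8*stocking + 115. Reaching 83 requires stocking = -4, outside [1, 5].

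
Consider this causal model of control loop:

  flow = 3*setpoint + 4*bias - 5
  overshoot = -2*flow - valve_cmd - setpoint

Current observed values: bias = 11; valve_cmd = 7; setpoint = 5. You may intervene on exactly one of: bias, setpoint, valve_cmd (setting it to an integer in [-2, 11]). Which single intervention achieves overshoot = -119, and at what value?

set valve_cmd = 6

Intervening on bias: overshoot = -8*bias - 32. Reaching -119 requires bias = 87/8, not an integer.
Intervening on setpoint: overshoot = -7*setpoint - 85. Reaching -119 requires setpoint = 34/7, not an integer.
Intervening on valve_cmd: with other inputs at their observed values, overshoot = -valve_cmd - 113. Solving for -119 gives valve_cmd = 6, within [-2, 11].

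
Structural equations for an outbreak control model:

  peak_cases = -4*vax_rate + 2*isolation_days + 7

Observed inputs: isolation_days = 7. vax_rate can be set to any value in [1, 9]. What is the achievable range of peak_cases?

Substituting into the peak_cases equation gives peak_cases = -4*vax_rate + 21.
Linear in vax_rate, so extremes are at the endpoints: vax_rate = 1 gives peak_cases = 17; vax_rate = 9 gives peak_cases = -15.

-15 to 17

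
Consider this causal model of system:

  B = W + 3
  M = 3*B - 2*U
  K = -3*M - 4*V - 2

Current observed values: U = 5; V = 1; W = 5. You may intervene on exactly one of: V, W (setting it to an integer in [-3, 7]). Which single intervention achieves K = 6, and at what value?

set W = -1

Intervening on V: K = -4*V - 44. Reaching 6 requires V = -25/2, not an integer.
Intervening on W: with other inputs at their observed values, K = -9*W - 3. Solving for 6 gives W = -1, within [-3, 7].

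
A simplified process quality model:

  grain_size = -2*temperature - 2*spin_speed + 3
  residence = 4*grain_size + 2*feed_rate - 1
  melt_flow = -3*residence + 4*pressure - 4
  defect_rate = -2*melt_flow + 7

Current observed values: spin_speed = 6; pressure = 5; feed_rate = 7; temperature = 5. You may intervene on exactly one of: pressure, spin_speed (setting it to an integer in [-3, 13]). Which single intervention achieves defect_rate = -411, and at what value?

set pressure = 6

Intervening on pressure: with other inputs at their observed values, defect_rate = -8*pressure - 363. Solving for -411 gives pressure = 6, within [-3, 13].
Intervening on spin_speed: defect_rate = -48*spin_speed - 115. Reaching -411 requires spin_speed = 37/6, not an integer.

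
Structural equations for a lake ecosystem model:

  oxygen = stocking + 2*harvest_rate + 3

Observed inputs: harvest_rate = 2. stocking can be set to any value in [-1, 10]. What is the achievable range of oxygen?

Substituting into the oxygen equation gives oxygen = stocking + 7.
Linear in stocking, so extremes are at the endpoints: stocking = -1 gives oxygen = 6; stocking = 10 gives oxygen = 17.

6 to 17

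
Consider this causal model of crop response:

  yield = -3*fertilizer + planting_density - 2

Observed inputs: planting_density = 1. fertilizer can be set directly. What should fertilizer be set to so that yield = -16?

fertilizer = 5

Substituting into the yield equation gives yield = -3*fertilizer - 1.
Solve -3*fertilizer - 1 = -16: fertilizer = (-16 + 1) / -3 = 5.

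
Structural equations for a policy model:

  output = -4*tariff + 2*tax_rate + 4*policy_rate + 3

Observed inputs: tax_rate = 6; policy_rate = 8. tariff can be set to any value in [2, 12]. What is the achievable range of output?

-1 to 39

Substituting into the output equation gives output = -4*tariff + 47.
Linear in tariff, so extremes are at the endpoints: tariff = 2 gives output = 39; tariff = 12 gives output = -1.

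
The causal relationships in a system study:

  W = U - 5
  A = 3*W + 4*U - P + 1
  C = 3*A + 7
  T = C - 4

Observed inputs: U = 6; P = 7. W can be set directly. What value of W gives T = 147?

Intervening on W fixes its value directly, overriding its dependence on U.
Substituting into the A equation gives A = 3*W + 18.
Substituting into the C equation gives C = 9*W + 61.
Substituting into the T equation gives T = 9*W + 57.
Solve 9*W + 57 = 147: W = (147 - 57) / 9 = 10.

W = 10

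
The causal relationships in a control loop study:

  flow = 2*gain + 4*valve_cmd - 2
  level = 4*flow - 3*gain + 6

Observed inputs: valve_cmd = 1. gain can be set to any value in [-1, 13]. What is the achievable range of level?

9 to 79

Substituting into the flow equation gives flow = 2*gain + 2.
level becomes 5*gain + 14.
Linear in gain, so extremes are at the endpoints: gain = -1 gives level = 9; gain = 13 gives level = 79.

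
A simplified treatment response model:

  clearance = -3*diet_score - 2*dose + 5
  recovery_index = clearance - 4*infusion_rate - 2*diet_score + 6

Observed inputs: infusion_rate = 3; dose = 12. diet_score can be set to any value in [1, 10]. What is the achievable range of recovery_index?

-75 to -30

Substituting into the clearance equation gives clearance = -3*diet_score - 19.
Substituting into the recovery_index equation gives recovery_index = -5*diet_score - 25.
Linear in diet_score, so extremes are at the endpoints: diet_score = 1 gives recovery_index = -30; diet_score = 10 gives recovery_index = -75.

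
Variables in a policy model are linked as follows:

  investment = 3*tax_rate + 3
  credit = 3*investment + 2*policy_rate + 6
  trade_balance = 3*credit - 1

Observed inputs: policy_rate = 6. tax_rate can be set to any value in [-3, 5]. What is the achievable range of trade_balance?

-1 to 215

Substituting into the credit equation gives credit = 9*tax_rate + 27.
Substituting into the trade_balance equation gives trade_balance = 27*tax_rate + 80.
Linear in tax_rate, so extremes are at the endpoints: tax_rate = -3 gives trade_balance = -1; tax_rate = 5 gives trade_balance = 215.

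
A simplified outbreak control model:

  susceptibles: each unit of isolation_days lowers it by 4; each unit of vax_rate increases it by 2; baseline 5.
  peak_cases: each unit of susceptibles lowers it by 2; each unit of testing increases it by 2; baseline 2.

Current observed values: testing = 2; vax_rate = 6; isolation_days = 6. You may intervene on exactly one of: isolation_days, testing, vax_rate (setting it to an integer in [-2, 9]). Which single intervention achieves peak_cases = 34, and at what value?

set testing = 9

Intervening on isolation_days: peak_cases = 8*isolation_days - 28. Reaching 34 requires isolation_days = 31/4, not an integer.
Intervening on testing: with other inputs at their observed values, peak_cases = 2*testing + 16. Solving for 34 gives testing = 9, within [-2, 9].
Intervening on vax_rate: peak_cases = -4*vax_rate + 44. Reaching 34 requires vax_rate = 5/2, not an integer.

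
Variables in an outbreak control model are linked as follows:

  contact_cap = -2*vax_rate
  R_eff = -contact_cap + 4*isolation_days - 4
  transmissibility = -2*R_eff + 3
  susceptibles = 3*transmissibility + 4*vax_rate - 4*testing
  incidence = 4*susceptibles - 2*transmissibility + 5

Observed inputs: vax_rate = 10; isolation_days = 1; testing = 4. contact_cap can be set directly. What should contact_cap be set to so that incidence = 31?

contact_cap = -5

Intervening on contact_cap fixes its value directly, overriding its dependence on vax_rate.
Substituting into the R_eff equation gives R_eff = -contact_cap.
So transmissibility = 2*contact_cap + 3.
Substituting into the susceptibles equation gives susceptibles = 6*contact_cap + 33.
So incidence = 20*contact_cap + 131.
Solve 20*contact_cap + 131 = 31: contact_cap = (31 - 131) / 20 = -5.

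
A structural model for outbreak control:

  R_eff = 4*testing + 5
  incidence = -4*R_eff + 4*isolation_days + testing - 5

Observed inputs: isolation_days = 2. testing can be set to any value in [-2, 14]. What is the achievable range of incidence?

Substituting into the incidence equation gives incidence = -15*testing - 17.
Linear in testing, so extremes are at the endpoints: testing = -2 gives incidence = 13; testing = 14 gives incidence = -227.

-227 to 13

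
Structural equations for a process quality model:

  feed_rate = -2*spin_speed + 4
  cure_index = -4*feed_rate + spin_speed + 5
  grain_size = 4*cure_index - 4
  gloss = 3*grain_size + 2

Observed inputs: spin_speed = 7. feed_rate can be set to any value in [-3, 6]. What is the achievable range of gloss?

Intervening on feed_rate fixes its value directly, overriding its dependence on spin_speed.
Substituting into the cure_index equation gives cure_index = -4*feed_rate + 12.
grain_size becomes -16*feed_rate + 44.
gloss becomes -48*feed_rate + 134.
Linear in feed_rate, so extremes are at the endpoints: feed_rate = -3 gives gloss = 278; feed_rate = 6 gives gloss = -154.

-154 to 278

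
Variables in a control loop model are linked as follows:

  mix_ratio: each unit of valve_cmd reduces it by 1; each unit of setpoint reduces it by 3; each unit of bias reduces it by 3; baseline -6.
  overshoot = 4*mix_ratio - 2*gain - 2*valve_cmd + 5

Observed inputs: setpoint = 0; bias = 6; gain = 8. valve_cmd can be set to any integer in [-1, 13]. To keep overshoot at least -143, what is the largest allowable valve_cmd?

Substituting into the mix_ratio equation gives mix_ratio = -valve_cmd - 24.
Substituting into the overshoot equation gives overshoot = -6*valve_cmd - 107.
Require -6*valve_cmd - 107 ≥ -143, so valve_cmd ≤ 6.
The largest integer in [-1, 13] satisfying this is 6.

valve_cmd = 6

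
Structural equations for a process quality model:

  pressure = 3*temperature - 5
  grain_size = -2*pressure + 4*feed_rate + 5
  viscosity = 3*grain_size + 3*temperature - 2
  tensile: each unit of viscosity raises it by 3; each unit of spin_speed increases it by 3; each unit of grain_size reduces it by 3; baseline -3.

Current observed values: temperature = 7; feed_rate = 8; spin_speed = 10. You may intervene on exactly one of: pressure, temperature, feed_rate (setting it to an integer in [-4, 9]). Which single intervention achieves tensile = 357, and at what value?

Intervening on pressure: tensile = -12*pressure + 306. Reaching 357 requires pressure = -17/4, not an integer.
Intervening on temperature: with other inputs at their observed values, tensile = -27*temperature + 303. Solving for 357 gives temperature = -2, within [-4, 9].
Intervening on feed_rate: tensile = 24*feed_rate - 78. Reaching 357 requires feed_rate = 145/8, not an integer.

set temperature = -2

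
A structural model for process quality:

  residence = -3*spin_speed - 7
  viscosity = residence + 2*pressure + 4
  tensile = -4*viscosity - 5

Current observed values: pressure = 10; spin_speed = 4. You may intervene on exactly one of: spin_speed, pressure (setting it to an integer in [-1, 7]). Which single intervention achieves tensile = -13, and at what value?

set spin_speed = 5

Intervening on spin_speed: with other inputs at their observed values, tensile = 12*spin_speed - 73. Solving for -13 gives spin_speed = 5, within [-1, 7].
Intervening on pressure: tensile = -8*pressure + 55. Reaching -13 requires pressure = 17/2, not an integer.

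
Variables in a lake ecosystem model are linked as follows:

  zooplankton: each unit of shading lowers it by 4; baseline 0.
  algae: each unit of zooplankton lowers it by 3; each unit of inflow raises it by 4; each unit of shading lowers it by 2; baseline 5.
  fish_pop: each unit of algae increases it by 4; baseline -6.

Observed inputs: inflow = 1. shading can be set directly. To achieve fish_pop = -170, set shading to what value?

shading = -5

Substituting into the algae equation gives algae = 10*shading + 9.
So fish_pop = 40*shading + 30.
Solve 40*shading + 30 = -170: shading = (-170 - 30) / 40 = -5.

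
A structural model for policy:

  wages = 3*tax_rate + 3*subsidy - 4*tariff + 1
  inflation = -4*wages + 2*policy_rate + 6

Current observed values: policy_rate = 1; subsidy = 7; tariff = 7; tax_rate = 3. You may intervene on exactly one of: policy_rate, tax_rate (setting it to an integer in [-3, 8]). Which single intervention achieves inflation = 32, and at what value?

set tax_rate = 0

Intervening on policy_rate: inflation = 2*policy_rate - 6. Reaching 32 requires policy_rate = 19, outside [-3, 8].
Intervening on tax_rate: with other inputs at their observed values, inflation = -12*tax_rate + 32. Solving for 32 gives tax_rate = 0, within [-3, 8].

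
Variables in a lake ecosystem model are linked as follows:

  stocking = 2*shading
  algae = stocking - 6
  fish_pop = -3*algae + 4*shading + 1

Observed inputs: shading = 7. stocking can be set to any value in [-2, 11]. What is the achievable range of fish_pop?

14 to 53

Intervening on stocking fixes its value directly, overriding its dependence on shading.
Substituting into the fish_pop equation gives fish_pop = -3*stocking + 47.
Linear in stocking, so extremes are at the endpoints: stocking = -2 gives fish_pop = 53; stocking = 11 gives fish_pop = 14.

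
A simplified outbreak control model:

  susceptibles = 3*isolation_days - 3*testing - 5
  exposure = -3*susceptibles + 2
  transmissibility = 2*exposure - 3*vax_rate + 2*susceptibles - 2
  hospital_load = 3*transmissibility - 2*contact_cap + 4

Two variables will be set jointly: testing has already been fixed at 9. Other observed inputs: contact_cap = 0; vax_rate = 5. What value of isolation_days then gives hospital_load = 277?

With testing held at 9:
Substituting into the susceptibles equation gives susceptibles = 3*isolation_days - 32.
This gives exposure = -9*isolation_days + 98.
So transmissibility = -12*isolation_days + 115.
hospital_load becomes -36*isolation_days + 349.
Solve -36*isolation_days + 349 = 277: isolation_days = (277 - 349) / -36 = 2.

isolation_days = 2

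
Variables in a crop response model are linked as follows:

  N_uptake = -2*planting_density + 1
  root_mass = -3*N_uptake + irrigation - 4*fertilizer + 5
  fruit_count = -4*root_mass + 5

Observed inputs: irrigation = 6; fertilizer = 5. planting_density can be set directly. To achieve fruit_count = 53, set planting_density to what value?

Substituting into the root_mass equation gives root_mass = 6*planting_density - 12.
Substituting into the fruit_count equation gives fruit_count = -24*planting_density + 53.
Solve -24*planting_density + 53 = 53: planting_density = (53 - 53) / -24 = 0.

planting_density = 0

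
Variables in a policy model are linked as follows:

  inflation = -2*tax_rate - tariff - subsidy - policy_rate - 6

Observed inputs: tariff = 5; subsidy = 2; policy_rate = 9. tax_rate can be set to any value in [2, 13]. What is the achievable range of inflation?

-48 to -26

Substituting into the inflation equation gives inflation = -2*tax_rate - 22.
Linear in tax_rate, so extremes are at the endpoints: tax_rate = 2 gives inflation = -26; tax_rate = 13 gives inflation = -48.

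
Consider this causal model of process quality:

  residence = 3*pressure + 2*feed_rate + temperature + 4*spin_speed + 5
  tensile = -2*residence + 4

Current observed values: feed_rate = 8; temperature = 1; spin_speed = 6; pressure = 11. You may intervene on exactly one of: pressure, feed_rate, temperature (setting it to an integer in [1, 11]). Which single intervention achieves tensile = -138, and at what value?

Intervening on pressure: tensile = -6*pressure - 88. Reaching -138 requires pressure = 25/3, not an integer.
Intervening on feed_rate: with other inputs at their observed values, tensile = -4*feed_rate - 122. Solving for -138 gives feed_rate = 4, within [1, 11].
Intervening on temperature: tensile = -2*temperature - 152. Reaching -138 requires temperature = -7, outside [1, 11].

set feed_rate = 4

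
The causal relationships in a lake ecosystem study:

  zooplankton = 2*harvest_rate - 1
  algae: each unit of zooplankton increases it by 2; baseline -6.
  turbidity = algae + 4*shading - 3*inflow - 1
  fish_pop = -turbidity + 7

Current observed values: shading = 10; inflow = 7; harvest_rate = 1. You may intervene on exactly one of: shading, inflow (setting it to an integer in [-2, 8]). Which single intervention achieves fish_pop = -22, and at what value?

set inflow = 2

Intervening on shading: fish_pop = -4*shading + 33. Reaching -22 requires shading = 55/4, not an integer.
Intervening on inflow: with other inputs at their observed values, fish_pop = 3*inflow - 28. Solving for -22 gives inflow = 2, within [-2, 8].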